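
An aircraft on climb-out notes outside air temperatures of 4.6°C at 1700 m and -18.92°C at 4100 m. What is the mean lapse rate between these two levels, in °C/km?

Γ = −ΔT/Δz = (4.6 − (-18.92)) / (4100 − 1700) m
  = 23.52°C / 2.4 km = 9.8°C/km

9.8°C/km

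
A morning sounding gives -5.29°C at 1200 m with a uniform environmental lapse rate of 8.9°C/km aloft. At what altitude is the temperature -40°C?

Height above start = (-5.29 − (-40)) / 8.9 = 3.9 km
Altitude = 1200 m + 3900 m = 5100 m

5100 m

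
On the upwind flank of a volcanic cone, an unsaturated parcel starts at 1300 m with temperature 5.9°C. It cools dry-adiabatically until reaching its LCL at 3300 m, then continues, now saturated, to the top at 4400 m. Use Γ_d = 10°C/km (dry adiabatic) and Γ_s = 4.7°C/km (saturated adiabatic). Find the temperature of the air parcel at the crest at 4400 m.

Dry to 3300 m: -10 × 2 km = -20°C, so T = -14.1°C.
Saturated to 4400 m: -4.7 × 1.1 km = -5.17°C, so T = -19.27°C.

-19.27°C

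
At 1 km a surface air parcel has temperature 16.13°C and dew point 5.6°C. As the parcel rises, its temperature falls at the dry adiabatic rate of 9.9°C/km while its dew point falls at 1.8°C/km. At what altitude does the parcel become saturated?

2.3 km

T and T_d converge at 9.9 − 1.8 = 8.1°C per km
Height above start = (16.13 − 5.6) / 8.1 = 1.3 km
LCL altitude = 1000 m + 1300 m = 2300 m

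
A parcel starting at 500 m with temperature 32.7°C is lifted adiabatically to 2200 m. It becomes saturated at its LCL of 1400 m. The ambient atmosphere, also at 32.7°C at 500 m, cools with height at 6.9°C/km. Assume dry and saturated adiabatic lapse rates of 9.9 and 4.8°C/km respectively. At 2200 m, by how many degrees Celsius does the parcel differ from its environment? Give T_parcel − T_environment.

Parcel:
  500 → 1400 m (dry, 9.9°C/km): ΔT = -9.9 × 0.9 = -8.91°C → T = 23.79°C
  1400 → 2200 m (saturated, 4.8°C/km): ΔT = -4.8 × 0.8 = -3.84°C → T = 19.95°C
Environment:
  500 → 2200 m (environment, 6.9°C/km): ΔT = -6.9 × 1.7 = -11.73°C → T = 20.97°C
T_parcel − T_env = 19.95 − 20.97 = -1.02°C

-1.02°C (parcel cooler than environment)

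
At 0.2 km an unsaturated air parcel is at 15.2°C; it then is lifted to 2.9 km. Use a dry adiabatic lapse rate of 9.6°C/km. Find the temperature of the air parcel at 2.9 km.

Dry adiabatic to 2900 m: -9.6 × 2.7 km = -25.92°C, so T = -10.72°C.

-10.72°C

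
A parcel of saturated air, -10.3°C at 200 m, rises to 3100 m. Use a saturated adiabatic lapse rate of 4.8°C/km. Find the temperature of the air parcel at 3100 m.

-24.22°C

200 → 3100 m (saturated adiabatic, 4.8°C/km): ΔT = -4.8 × 2.9 = -13.92°C → T = -24.22°C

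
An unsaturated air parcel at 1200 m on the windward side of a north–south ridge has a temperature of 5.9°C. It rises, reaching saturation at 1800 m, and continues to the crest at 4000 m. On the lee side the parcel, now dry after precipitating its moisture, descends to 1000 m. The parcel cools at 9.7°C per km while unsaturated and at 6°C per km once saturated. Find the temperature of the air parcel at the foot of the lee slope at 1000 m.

From 1200 m to 1800 m (dry): cools by 9.7 × 0.6 = 5.82°C, giving 0.08°C.
From 1800 m to 4000 m (saturated): cools by 6 × 2.2 = 13.2°C, giving -13.12°C.
From 4000 m to 1000 m (dry descent): warms by 9.7 × 3 = 29.1°C, giving 15.98°C.

15.98°C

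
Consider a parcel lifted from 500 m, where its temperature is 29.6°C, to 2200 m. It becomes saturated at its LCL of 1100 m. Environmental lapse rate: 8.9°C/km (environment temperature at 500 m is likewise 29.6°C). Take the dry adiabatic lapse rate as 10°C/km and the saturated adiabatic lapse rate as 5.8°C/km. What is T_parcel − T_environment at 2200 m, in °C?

Parcel:
  500 → 1100 m (dry, 10°C/km): ΔT = -10 × 0.6 = -6°C → T = 23.6°C
  1100 → 2200 m (saturated, 5.8°C/km): ΔT = -5.8 × 1.1 = -6.38°C → T = 17.22°C
Environment:
  500 → 2200 m (environment, 8.9°C/km): ΔT = -8.9 × 1.7 = -15.13°C → T = 14.47°C
T_parcel − T_env = 17.22 − 14.47 = +2.75°C

+2.75°C (parcel warmer than environment)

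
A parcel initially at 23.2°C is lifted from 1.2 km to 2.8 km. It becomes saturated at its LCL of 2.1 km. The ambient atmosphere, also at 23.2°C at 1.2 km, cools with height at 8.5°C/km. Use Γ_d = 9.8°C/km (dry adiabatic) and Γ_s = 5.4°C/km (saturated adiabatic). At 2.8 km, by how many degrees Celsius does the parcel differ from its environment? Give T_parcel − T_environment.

Parcel:
  1200 → 2100 m (dry, 9.8°C/km): ΔT = -9.8 × 0.9 = -8.82°C → T = 14.38°C
  2100 → 2800 m (saturated, 5.4°C/km): ΔT = -5.4 × 0.7 = -3.78°C → T = 10.6°C
Environment:
  1200 → 2800 m (environment, 8.5°C/km): ΔT = -8.5 × 1.6 = -13.6°C → T = 9.6°C
T_parcel − T_env = 10.6 − 9.6 = +1°C

+1°C (parcel warmer than environment)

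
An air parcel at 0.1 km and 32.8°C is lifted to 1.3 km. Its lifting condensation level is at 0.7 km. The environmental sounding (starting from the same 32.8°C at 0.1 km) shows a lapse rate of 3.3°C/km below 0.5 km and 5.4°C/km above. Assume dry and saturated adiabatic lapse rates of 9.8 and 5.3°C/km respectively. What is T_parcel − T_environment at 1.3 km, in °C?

Parcel:
  Dry to 700 m: -9.8 × 0.6 km = -5.88°C, so T = 26.92°C.
  Saturated to 1300 m: -5.3 × 0.6 km = -3.18°C, so T = 23.74°C.
Environment:
  Environment, lower layer to 500 m: -3.3 × 0.4 km = -1.32°C, so T = 31.48°C.
  Environment, upper layer to 1300 m: -5.4 × 0.8 km = -4.32°C, so T = 27.16°C.
T_parcel − T_env = 23.74 − 27.16 = -3.42°C

-3.42°C (parcel cooler than environment)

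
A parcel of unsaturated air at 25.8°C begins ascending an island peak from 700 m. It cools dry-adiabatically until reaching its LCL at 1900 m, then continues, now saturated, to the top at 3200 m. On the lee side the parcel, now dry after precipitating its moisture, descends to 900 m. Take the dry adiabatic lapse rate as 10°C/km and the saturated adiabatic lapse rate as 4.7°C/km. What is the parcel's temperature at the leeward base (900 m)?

30.69°C

700–1900 m, dry: Δz = 1.2 km ⇒ ΔT = -12°C; T = 13.8°C
1900–3200 m, saturated: Δz = 1.3 km ⇒ ΔT = -6.11°C; T = 7.69°C
3200–900 m, dry descent: Δz = 2.3 km ⇒ ΔT = +23°C; T = 30.69°C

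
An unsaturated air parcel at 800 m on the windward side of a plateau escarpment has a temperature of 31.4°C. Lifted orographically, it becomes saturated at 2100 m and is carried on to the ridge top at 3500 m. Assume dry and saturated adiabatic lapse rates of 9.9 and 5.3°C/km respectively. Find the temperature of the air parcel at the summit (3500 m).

800 → 2100 m (dry, 9.9°C/km): ΔT = -9.9 × 1.3 = -12.87°C → T = 18.53°C
2100 → 3500 m (saturated, 5.3°C/km): ΔT = -5.3 × 1.4 = -7.42°C → T = 11.11°C

11.11°C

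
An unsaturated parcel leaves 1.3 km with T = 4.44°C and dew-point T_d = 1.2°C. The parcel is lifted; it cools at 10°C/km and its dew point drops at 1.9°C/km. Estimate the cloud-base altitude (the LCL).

T and T_d converge at 10 − 1.9 = 8.1°C per km
Height above start = (4.44 − 1.2) / 8.1 = 0.4 km
LCL altitude = 1300 m + 400 m = 1700 m

1.7 km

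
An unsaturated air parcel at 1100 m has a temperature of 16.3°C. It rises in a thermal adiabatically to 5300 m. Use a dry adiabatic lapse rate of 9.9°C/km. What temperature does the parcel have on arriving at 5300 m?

From 1100 m to 5300 m (dry adiabatic): cools by 9.9 × 4.2 = 41.58°C, giving -25.28°C.

-25.28°C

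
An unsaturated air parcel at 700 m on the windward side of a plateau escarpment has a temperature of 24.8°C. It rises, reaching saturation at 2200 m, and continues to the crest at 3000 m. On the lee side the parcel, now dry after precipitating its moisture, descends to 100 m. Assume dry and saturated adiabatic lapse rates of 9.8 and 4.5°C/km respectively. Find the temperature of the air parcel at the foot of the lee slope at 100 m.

700–2200 m, dry: Δz = 1.5 km ⇒ ΔT = -14.7°C; T = 10.1°C
2200–3000 m, saturated: Δz = 0.8 km ⇒ ΔT = -3.6°C; T = 6.5°C
3000–100 m, dry descent: Δz = 2.9 km ⇒ ΔT = +28.42°C; T = 34.92°C

34.92°C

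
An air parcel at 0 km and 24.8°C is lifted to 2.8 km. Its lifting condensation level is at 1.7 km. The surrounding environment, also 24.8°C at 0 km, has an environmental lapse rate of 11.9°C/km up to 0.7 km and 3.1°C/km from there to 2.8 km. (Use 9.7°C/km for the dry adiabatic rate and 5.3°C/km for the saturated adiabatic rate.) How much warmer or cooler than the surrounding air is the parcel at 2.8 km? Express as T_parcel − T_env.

-7.48°C (parcel cooler than environment)

Parcel:
  From 0 m to 1700 m (dry): cools by 9.7 × 1.7 = 16.49°C, giving 8.31°C.
  From 1700 m to 2800 m (saturated): cools by 5.3 × 1.1 = 5.83°C, giving 2.48°C.
Environment:
  From 0 m to 700 m (environment, lower layer): cools by 11.9 × 0.7 = 8.33°C, giving 16.47°C.
  From 700 m to 2800 m (environment, upper layer): cools by 3.1 × 2.1 = 6.51°C, giving 9.96°C.
T_parcel − T_env = 2.48 − 9.96 = -7.48°C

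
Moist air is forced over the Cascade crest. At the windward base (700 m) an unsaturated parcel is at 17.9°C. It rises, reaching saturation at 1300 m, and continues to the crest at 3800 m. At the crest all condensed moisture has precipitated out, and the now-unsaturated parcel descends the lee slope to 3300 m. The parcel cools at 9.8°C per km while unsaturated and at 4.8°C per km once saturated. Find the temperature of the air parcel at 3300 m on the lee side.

From 700 m to 1300 m (dry): cools by 9.8 × 0.6 = 5.88°C, giving 12.02°C.
From 1300 m to 3800 m (saturated): cools by 4.8 × 2.5 = 12°C, giving 0.02°C.
From 3800 m to 3300 m (dry descent): warms by 9.8 × 0.5 = 4.9°C, giving 4.92°C.

4.92°C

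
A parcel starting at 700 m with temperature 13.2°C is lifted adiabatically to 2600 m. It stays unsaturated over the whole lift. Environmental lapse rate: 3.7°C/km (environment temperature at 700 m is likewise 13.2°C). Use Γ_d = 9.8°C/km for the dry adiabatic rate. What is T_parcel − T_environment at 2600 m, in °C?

Parcel:
  700 → 2600 m (dry, 9.8°C/km): ΔT = -9.8 × 1.9 = -18.62°C → T = -5.42°C
Environment:
  700 → 2600 m (environment, 3.7°C/km): ΔT = -3.7 × 1.9 = -7.03°C → T = 6.17°C
T_parcel − T_env = -5.42 − 6.17 = -11.59°C

-11.59°C (parcel cooler than environment)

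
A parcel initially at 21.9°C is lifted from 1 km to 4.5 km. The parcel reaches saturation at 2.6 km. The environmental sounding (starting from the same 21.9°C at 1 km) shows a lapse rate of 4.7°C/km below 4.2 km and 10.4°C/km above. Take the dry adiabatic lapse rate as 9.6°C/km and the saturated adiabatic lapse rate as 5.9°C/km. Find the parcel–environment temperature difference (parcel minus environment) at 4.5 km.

-8.41°C (parcel cooler than environment)

Parcel:
  From 1000 m to 2600 m (dry): cools by 9.6 × 1.6 = 15.36°C, giving 6.54°C.
  From 2600 m to 4500 m (saturated): cools by 5.9 × 1.9 = 11.21°C, giving -4.67°C.
Environment:
  From 1000 m to 4200 m (environment, lower layer): cools by 4.7 × 3.2 = 15.04°C, giving 6.86°C.
  From 4200 m to 4500 m (environment, upper layer): cools by 10.4 × 0.3 = 3.12°C, giving 3.74°C.
T_parcel − T_env = -4.67 − 3.74 = -8.41°C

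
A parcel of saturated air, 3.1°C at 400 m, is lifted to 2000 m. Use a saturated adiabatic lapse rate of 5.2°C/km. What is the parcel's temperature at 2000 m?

400 → 2000 m (saturated adiabatic, 5.2°C/km): ΔT = -5.2 × 1.6 = -8.32°C → T = -5.22°C

-5.22°C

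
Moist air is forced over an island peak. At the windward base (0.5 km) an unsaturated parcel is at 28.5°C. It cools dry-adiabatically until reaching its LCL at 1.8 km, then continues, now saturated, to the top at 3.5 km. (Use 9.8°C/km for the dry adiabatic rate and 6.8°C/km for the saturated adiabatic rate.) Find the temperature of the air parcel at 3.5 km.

4.2°C

500–1800 m, dry: Δz = 1.3 km ⇒ ΔT = -12.74°C; T = 15.76°C
1800–3500 m, saturated: Δz = 1.7 km ⇒ ΔT = -11.56°C; T = 4.2°C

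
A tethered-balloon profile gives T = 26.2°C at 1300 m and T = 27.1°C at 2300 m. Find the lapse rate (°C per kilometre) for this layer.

-0.9°C/km

Γ = −ΔT/Δz = (26.2 − 27.1) / (2300 − 1300) m
  = -0.9°C / 1 km = -0.9°C/km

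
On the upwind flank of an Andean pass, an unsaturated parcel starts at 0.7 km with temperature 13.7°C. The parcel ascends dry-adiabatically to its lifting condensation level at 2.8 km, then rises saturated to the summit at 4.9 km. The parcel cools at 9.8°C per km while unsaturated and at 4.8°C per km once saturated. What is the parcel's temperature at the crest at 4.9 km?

Dry to 2800 m: -9.8 × 2.1 km = -20.58°C, so T = -6.88°C.
Saturated to 4900 m: -4.8 × 2.1 km = -10.08°C, so T = -16.96°C.

-16.96°C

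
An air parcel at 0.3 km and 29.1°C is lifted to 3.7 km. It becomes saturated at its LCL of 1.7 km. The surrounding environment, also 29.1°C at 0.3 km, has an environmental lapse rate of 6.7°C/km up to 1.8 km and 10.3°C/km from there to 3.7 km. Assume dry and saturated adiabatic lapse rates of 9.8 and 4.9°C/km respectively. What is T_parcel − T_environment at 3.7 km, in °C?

+6.1°C (parcel warmer than environment)

Parcel:
  Dry to 1700 m: -9.8 × 1.4 km = -13.72°C, so T = 15.38°C.
  Saturated to 3700 m: -4.9 × 2 km = -9.8°C, so T = 5.58°C.
Environment:
  Environment, lower layer to 1800 m: -6.7 × 1.5 km = -10.05°C, so T = 19.05°C.
  Environment, upper layer to 3700 m: -10.3 × 1.9 km = -19.57°C, so T = -0.52°C.
T_parcel − T_env = 5.58 − (-0.52) = +6.1°C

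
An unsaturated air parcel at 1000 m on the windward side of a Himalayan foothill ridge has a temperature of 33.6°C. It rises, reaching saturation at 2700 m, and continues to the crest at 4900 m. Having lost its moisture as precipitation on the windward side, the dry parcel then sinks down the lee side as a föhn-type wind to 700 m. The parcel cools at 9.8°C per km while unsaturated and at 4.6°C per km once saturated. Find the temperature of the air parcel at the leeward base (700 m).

47.98°C

Dry to 2700 m: -9.8 × 1.7 km = -16.66°C, so T = 16.94°C.
Saturated to 4900 m: -4.6 × 2.2 km = -10.12°C, so T = 6.82°C.
Dry descent to 700 m: +9.8 × 4.2 km = +41.16°C, so T = 47.98°C.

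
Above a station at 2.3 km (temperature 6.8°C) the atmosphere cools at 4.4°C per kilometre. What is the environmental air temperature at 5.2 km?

-5.96°C

2300–5200 m, environmental: Δz = 2.9 km ⇒ ΔT = -12.76°C; T = -5.96°C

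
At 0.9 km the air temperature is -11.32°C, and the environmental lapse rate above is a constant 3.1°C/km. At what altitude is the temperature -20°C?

3.7 km

Height above start = (-11.32 − (-20)) / 3.1 = 2.8 km
Altitude = 900 m + 2800 m = 3700 m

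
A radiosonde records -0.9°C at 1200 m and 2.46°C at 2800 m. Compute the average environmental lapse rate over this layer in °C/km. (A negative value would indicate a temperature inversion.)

Γ = −ΔT/Δz = (-0.9 − 2.46) / (2800 − 1200) m
  = -3.36°C / 1.6 km = -2.1°C/km

-2.1°C/km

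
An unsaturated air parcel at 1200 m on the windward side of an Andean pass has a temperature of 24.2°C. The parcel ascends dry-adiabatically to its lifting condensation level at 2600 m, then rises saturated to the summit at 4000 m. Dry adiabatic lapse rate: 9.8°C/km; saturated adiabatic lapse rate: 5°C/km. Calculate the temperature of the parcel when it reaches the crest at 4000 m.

Dry to 2600 m: -9.8 × 1.4 km = -13.72°C, so T = 10.48°C.
Saturated to 4000 m: -5 × 1.4 km = -7°C, so T = 3.48°C.

3.48°C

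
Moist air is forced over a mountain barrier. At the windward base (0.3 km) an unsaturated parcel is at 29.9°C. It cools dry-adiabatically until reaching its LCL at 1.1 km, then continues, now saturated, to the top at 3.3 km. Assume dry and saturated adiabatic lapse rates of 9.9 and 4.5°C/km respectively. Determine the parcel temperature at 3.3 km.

12.08°C

Dry to 1100 m: -9.9 × 0.8 km = -7.92°C, so T = 21.98°C.
Saturated to 3300 m: -4.5 × 2.2 km = -9.9°C, so T = 12.08°C.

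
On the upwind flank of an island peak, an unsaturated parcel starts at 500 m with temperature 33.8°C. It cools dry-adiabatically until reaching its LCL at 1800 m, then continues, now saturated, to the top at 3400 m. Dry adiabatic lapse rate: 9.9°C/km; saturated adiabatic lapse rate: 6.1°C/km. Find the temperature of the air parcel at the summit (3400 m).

11.17°C

500 → 1800 m (dry, 9.9°C/km): ΔT = -9.9 × 1.3 = -12.87°C → T = 20.93°C
1800 → 3400 m (saturated, 6.1°C/km): ΔT = -6.1 × 1.6 = -9.76°C → T = 11.17°C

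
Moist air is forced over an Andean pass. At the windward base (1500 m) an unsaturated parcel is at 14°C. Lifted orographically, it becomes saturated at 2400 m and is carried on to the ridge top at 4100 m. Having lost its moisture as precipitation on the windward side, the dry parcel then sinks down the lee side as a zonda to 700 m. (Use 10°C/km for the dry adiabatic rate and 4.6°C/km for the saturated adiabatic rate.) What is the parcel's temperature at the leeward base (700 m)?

31.18°C

1500–2400 m, dry: Δz = 0.9 km ⇒ ΔT = -9°C; T = 5°C
2400–4100 m, saturated: Δz = 1.7 km ⇒ ΔT = -7.82°C; T = -2.82°C
4100–700 m, dry descent: Δz = 3.4 km ⇒ ΔT = +34°C; T = 31.18°C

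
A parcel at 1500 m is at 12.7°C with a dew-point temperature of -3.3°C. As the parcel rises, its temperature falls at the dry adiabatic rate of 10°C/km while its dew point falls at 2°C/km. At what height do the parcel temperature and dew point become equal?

3500 m

T and T_d converge at 10 − 2 = 8°C per km
Height above start = (12.7 − (-3.3)) / 8 = 2 km
LCL altitude = 1500 m + 2000 m = 3500 m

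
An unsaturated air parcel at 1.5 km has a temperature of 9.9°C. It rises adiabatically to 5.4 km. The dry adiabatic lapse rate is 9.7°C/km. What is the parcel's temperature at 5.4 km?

1500 → 5400 m (dry adiabatic, 9.7°C/km): ΔT = -9.7 × 3.9 = -37.83°C → T = -27.93°C

-27.93°C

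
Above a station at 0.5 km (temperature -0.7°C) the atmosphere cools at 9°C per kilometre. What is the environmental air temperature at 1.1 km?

500 → 1100 m (environmental, 9°C/km): ΔT = -9 × 0.6 = -5.4°C → T = -6.1°C

-6.1°C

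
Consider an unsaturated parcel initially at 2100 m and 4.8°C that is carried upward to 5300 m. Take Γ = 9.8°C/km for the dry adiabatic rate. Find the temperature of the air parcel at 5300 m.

-26.56°C

Dry adiabatic to 5300 m: -9.8 × 3.2 km = -31.36°C, so T = -26.56°C.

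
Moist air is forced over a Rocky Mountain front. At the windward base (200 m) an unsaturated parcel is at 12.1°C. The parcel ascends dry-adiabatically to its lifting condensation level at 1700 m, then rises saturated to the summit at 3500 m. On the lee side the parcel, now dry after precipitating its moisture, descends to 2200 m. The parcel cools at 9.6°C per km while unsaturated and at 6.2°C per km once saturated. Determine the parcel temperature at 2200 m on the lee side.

Dry to 1700 m: -9.6 × 1.5 km = -14.4°C, so T = -2.3°C.
Saturated to 3500 m: -6.2 × 1.8 km = -11.16°C, so T = -13.46°C.
Dry descent to 2200 m: +9.6 × 1.3 km = +12.48°C, so T = -0.98°C.

-0.98°C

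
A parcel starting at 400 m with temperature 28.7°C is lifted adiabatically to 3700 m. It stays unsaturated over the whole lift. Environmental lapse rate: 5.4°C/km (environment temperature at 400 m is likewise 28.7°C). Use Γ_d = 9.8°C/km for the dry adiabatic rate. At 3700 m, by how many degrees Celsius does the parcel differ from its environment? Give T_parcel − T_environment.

-14.52°C (parcel cooler than environment)

Parcel:
  Dry to 3700 m: -9.8 × 3.3 km = -32.34°C, so T = -3.64°C.
Environment:
  Environment to 3700 m: -5.4 × 3.3 km = -17.82°C, so T = 10.88°C.
T_parcel − T_env = -3.64 − 10.88 = -14.52°C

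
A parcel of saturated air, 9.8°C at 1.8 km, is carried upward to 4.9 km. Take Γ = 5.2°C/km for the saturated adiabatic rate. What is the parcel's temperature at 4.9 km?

From 1800 m to 4900 m (saturated adiabatic): cools by 5.2 × 3.1 = 16.12°C, giving -6.32°C.

-6.32°C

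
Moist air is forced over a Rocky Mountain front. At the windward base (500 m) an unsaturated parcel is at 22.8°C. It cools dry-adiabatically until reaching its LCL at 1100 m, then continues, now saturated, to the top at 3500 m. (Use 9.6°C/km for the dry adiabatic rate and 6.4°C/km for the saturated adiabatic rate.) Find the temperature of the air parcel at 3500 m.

From 500 m to 1100 m (dry): cools by 9.6 × 0.6 = 5.76°C, giving 17.04°C.
From 1100 m to 3500 m (saturated): cools by 6.4 × 2.4 = 15.36°C, giving 1.68°C.

1.68°C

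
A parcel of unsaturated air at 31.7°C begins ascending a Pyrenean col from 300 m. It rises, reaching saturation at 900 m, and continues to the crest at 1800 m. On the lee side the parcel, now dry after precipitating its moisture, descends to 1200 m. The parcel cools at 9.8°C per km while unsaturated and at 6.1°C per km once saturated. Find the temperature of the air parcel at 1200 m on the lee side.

26.21°C

Dry to 900 m: -9.8 × 0.6 km = -5.88°C, so T = 25.82°C.
Saturated to 1800 m: -6.1 × 0.9 km = -5.49°C, so T = 20.33°C.
Dry descent to 1200 m: +9.8 × 0.6 km = +5.88°C, so T = 26.21°C.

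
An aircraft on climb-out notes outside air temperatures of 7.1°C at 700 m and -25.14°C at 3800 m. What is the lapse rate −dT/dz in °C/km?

10.4°C/km

Γ = −ΔT/Δz = (7.1 − (-25.14)) / (3800 − 700) m
  = 32.24°C / 3.1 km = 10.4°C/km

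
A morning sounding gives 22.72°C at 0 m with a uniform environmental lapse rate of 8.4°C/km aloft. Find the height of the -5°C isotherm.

Height above start = (22.72 − (-5)) / 8.4 = 3.3 km
Altitude = 0 m + 3300 m = 3300 m

3300 m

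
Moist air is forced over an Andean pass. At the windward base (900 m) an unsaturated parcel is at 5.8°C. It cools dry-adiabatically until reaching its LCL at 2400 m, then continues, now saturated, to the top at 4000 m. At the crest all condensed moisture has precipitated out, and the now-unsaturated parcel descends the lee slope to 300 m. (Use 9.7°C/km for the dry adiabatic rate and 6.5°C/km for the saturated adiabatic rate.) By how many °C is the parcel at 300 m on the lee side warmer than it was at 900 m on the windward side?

900 → 2400 m (dry, 9.7°C/km): ΔT = -9.7 × 1.5 = -14.55°C → T = -8.75°C
2400 → 4000 m (saturated, 6.5°C/km): ΔT = -6.5 × 1.6 = -10.4°C → T = -19.15°C
4000 → 300 m (dry descent, 9.7°C/km): ΔT = +9.7 × 3.7 = +35.89°C → T = 16.74°C
Net change vs windward start: 16.74 − 5.8 = +10.94°C

+10.94°C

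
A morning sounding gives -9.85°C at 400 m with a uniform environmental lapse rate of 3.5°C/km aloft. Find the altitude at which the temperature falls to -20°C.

3300 m

Height above start = (-9.85 − (-20)) / 3.5 = 2.9 km
Altitude = 400 m + 2900 m = 3300 m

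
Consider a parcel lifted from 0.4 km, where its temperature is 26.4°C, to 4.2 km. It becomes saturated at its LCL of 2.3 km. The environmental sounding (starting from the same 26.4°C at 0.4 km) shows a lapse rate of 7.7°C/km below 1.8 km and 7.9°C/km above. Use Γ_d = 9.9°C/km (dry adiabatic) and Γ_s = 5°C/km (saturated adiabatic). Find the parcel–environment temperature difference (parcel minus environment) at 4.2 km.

Parcel:
  From 400 m to 2300 m (dry): cools by 9.9 × 1.9 = 18.81°C, giving 7.59°C.
  From 2300 m to 4200 m (saturated): cools by 5 × 1.9 = 9.5°C, giving -1.91°C.
Environment:
  From 400 m to 1800 m (environment, lower layer): cools by 7.7 × 1.4 = 10.78°C, giving 15.62°C.
  From 1800 m to 4200 m (environment, upper layer): cools by 7.9 × 2.4 = 18.96°C, giving -3.34°C.
T_parcel − T_env = -1.91 − (-3.34) = +1.43°C

+1.43°C (parcel warmer than environment)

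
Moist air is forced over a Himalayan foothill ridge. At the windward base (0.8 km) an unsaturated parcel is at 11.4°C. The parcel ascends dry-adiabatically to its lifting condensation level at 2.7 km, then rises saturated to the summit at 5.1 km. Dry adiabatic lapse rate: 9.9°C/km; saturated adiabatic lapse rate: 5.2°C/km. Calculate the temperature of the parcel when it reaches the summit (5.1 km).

From 800 m to 2700 m (dry): cools by 9.9 × 1.9 = 18.81°C, giving -7.41°C.
From 2700 m to 5100 m (saturated): cools by 5.2 × 2.4 = 12.48°C, giving -19.89°C.

-19.89°C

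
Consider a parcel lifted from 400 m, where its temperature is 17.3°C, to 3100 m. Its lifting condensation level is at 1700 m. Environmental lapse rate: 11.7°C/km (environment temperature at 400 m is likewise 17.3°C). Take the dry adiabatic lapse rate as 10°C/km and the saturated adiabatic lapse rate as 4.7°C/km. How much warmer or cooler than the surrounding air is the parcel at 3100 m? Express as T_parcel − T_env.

+12.01°C (parcel warmer than environment)

Parcel:
  400–1700 m, dry: Δz = 1.3 km ⇒ ΔT = -13°C; T = 4.3°C
  1700–3100 m, saturated: Δz = 1.4 km ⇒ ΔT = -6.58°C; T = -2.28°C
Environment:
  400–3100 m, environment: Δz = 2.7 km ⇒ ΔT = -31.59°C; T = -14.29°C
T_parcel − T_env = -2.28 − (-14.29) = +12.01°C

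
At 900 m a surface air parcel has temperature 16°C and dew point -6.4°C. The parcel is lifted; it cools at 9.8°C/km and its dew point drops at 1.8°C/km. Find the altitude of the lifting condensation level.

T and T_d converge at 9.8 − 1.8 = 8°C per km
Height above start = (16 − (-6.4)) / 8 = 2.8 km
LCL altitude = 900 m + 2800 m = 3700 m

3700 m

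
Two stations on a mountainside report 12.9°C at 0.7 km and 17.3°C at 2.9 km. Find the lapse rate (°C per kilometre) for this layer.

-2°C/km

Γ = −ΔT/Δz = (12.9 − 17.3) / (2900 − 700) m
  = -4.4°C / 2.2 km = -2°C/km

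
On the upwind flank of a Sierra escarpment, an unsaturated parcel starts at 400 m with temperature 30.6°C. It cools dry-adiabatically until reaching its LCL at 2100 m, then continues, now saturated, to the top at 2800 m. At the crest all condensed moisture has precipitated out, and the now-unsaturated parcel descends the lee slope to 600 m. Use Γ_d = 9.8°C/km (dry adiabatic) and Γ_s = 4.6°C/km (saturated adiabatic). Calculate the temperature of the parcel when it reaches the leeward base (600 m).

32.28°C

Dry to 2100 m: -9.8 × 1.7 km = -16.66°C, so T = 13.94°C.
Saturated to 2800 m: -4.6 × 0.7 km = -3.22°C, so T = 10.72°C.
Dry descent to 600 m: +9.8 × 2.2 km = +21.56°C, so T = 32.28°C.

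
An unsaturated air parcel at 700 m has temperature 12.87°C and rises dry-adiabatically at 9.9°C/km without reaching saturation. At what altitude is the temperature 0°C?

Height above start = (12.87 − 0) / 9.9 = 1.3 km
Altitude = 700 m + 1300 m = 2000 m

2000 m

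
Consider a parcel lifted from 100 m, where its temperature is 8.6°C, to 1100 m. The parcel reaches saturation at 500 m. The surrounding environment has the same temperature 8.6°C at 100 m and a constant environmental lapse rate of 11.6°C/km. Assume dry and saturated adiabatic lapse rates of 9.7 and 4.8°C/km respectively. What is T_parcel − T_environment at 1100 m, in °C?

Parcel:
  Dry to 500 m: -9.7 × 0.4 km = -3.88°C, so T = 4.72°C.
  Saturated to 1100 m: -4.8 × 0.6 km = -2.88°C, so T = 1.84°C.
Environment:
  Environment to 1100 m: -11.6 × 1 km = -11.6°C, so T = -3°C.
T_parcel − T_env = 1.84 − (-3) = +4.84°C

+4.84°C (parcel warmer than environment)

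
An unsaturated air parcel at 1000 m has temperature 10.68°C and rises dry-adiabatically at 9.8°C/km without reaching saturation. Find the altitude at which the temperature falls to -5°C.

2600 m

Height above start = (10.68 − (-5)) / 9.8 = 1.6 km
Altitude = 1000 m + 1600 m = 2600 m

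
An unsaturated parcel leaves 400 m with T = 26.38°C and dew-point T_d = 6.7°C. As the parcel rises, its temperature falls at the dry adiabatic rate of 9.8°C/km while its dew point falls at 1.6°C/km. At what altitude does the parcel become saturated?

T and T_d converge at 9.8 − 1.6 = 8.2°C per km
Height above start = (26.38 − 6.7) / 8.2 = 2.4 km
LCL altitude = 400 m + 2400 m = 2800 m

2800 m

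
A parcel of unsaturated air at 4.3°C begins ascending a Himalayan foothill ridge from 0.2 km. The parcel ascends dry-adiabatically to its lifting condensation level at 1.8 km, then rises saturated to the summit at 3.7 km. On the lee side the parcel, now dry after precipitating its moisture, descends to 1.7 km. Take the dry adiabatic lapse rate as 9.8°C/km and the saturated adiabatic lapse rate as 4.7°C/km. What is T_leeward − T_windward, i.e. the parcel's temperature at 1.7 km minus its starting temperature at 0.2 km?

200 → 1800 m (dry, 9.8°C/km): ΔT = -9.8 × 1.6 = -15.68°C → T = -11.38°C
1800 → 3700 m (saturated, 4.7°C/km): ΔT = -4.7 × 1.9 = -8.93°C → T = -20.31°C
3700 → 1700 m (dry descent, 9.8°C/km): ΔT = +9.8 × 2 = +19.6°C → T = -0.71°C
Net change vs windward start: -0.71 − 4.3 = -5.01°C

-5.01°C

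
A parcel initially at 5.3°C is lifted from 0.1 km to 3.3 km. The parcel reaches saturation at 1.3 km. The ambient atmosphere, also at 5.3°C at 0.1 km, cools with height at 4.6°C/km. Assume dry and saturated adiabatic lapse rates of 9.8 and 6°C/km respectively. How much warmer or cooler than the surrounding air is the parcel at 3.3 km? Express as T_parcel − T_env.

-9.04°C (parcel cooler than environment)

Parcel:
  Dry to 1300 m: -9.8 × 1.2 km = -11.76°C, so T = -6.46°C.
  Saturated to 3300 m: -6 × 2 km = -12°C, so T = -18.46°C.
Environment:
  Environment to 3300 m: -4.6 × 3.2 km = -14.72°C, so T = -9.42°C.
T_parcel − T_env = -18.46 − (-9.42) = -9.04°C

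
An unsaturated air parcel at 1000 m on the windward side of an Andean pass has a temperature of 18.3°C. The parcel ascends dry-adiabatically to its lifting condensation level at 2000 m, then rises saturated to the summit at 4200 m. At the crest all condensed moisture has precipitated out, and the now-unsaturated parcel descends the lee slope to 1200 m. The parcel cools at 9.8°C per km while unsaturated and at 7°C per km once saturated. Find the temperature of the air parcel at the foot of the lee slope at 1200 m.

22.5°C

1000–2000 m, dry: Δz = 1 km ⇒ ΔT = -9.8°C; T = 8.5°C
2000–4200 m, saturated: Δz = 2.2 km ⇒ ΔT = -15.4°C; T = -6.9°C
4200–1200 m, dry descent: Δz = 3 km ⇒ ΔT = +29.4°C; T = 22.5°C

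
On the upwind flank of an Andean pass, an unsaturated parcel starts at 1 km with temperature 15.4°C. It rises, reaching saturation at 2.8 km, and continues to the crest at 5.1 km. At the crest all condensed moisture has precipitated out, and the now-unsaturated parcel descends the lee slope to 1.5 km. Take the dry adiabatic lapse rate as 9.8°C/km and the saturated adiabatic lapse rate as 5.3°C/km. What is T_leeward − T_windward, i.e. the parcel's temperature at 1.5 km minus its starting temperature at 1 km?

+5.45°C

From 1000 m to 2800 m (dry): cools by 9.8 × 1.8 = 17.64°C, giving -2.24°C.
From 2800 m to 5100 m (saturated): cools by 5.3 × 2.3 = 12.19°C, giving -14.43°C.
From 5100 m to 1500 m (dry descent): warms by 9.8 × 3.6 = 35.28°C, giving 20.85°C.
Net change vs windward start: 20.85 − 15.4 = +5.45°C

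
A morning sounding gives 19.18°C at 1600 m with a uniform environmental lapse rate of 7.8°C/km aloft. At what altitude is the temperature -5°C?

Height above start = (19.18 − (-5)) / 7.8 = 3.1 km
Altitude = 1600 m + 3100 m = 4700 m

4700 m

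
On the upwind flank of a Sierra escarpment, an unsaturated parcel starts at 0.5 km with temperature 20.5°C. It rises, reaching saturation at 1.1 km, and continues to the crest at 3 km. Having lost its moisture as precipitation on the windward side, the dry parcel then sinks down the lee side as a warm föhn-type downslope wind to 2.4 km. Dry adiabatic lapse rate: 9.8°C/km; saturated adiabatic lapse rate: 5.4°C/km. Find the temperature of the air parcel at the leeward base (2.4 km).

10.24°C

From 500 m to 1100 m (dry): cools by 9.8 × 0.6 = 5.88°C, giving 14.62°C.
From 1100 m to 3000 m (saturated): cools by 5.4 × 1.9 = 10.26°C, giving 4.36°C.
From 3000 m to 2400 m (dry descent): warms by 9.8 × 0.6 = 5.88°C, giving 10.24°C.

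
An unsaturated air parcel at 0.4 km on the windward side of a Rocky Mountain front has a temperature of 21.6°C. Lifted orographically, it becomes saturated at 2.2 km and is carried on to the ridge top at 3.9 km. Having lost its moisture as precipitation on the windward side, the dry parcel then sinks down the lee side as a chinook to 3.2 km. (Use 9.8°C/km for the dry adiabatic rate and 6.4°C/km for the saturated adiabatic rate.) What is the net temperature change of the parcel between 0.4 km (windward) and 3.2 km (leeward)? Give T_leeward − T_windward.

-21.66°C

From 400 m to 2200 m (dry): cools by 9.8 × 1.8 = 17.64°C, giving 3.96°C.
From 2200 m to 3900 m (saturated): cools by 6.4 × 1.7 = 10.88°C, giving -6.92°C.
From 3900 m to 3200 m (dry descent): warms by 9.8 × 0.7 = 6.86°C, giving -0.06°C.
Net change vs windward start: -0.06 − 21.6 = -21.66°C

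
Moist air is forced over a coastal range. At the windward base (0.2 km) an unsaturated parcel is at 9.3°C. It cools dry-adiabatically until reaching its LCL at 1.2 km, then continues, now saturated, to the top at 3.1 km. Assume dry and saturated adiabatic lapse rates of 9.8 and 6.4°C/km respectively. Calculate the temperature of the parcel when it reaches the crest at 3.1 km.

200–1200 m, dry: Δz = 1 km ⇒ ΔT = -9.8°C; T = -0.5°C
1200–3100 m, saturated: Δz = 1.9 km ⇒ ΔT = -12.16°C; T = -12.66°C

-12.66°C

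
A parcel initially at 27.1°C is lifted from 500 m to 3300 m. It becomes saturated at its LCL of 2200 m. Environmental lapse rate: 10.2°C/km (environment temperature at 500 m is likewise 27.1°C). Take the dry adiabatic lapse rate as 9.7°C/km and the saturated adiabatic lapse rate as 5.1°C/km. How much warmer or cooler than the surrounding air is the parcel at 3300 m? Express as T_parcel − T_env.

+6.46°C (parcel warmer than environment)

Parcel:
  From 500 m to 2200 m (dry): cools by 9.7 × 1.7 = 16.49°C, giving 10.61°C.
  From 2200 m to 3300 m (saturated): cools by 5.1 × 1.1 = 5.61°C, giving 5°C.
Environment:
  From 500 m to 3300 m (environment): cools by 10.2 × 2.8 = 28.56°C, giving -1.46°C.
T_parcel − T_env = 5 − (-1.46) = +6.46°C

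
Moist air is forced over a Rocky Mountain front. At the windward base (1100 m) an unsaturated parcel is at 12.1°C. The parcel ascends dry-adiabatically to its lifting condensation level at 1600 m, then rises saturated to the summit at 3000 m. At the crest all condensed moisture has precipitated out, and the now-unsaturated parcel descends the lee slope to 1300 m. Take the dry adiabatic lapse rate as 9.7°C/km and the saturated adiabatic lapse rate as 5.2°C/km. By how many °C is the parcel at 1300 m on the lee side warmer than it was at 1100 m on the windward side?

1100–1600 m, dry: Δz = 0.5 km ⇒ ΔT = -4.85°C; T = 7.25°C
1600–3000 m, saturated: Δz = 1.4 km ⇒ ΔT = -7.28°C; T = -0.03°C
3000–1300 m, dry descent: Δz = 1.7 km ⇒ ΔT = +16.49°C; T = 16.46°C
Net change vs windward start: 16.46 − 12.1 = +4.36°C

+4.36°C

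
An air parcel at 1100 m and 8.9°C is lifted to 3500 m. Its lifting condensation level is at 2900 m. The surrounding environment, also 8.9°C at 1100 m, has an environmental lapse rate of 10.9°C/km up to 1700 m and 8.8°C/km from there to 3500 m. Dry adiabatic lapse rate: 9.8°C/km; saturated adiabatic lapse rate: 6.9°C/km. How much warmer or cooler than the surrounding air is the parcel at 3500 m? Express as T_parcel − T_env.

+0.6°C (parcel warmer than environment)

Parcel:
  Dry to 2900 m: -9.8 × 1.8 km = -17.64°C, so T = -8.74°C.
  Saturated to 3500 m: -6.9 × 0.6 km = -4.14°C, so T = -12.88°C.
Environment:
  Environment, lower layer to 1700 m: -10.9 × 0.6 km = -6.54°C, so T = 2.36°C.
  Environment, upper layer to 3500 m: -8.8 × 1.8 km = -15.84°C, so T = -13.48°C.
T_parcel − T_env = -12.88 − (-13.48) = +0.6°C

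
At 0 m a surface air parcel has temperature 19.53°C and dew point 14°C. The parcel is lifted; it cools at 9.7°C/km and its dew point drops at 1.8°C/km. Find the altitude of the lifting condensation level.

700 m

T and T_d converge at 9.7 − 1.8 = 7.9°C per km
Height above start = (19.53 − 14) / 7.9 = 0.7 km
LCL altitude = 0 m + 700 m = 700 m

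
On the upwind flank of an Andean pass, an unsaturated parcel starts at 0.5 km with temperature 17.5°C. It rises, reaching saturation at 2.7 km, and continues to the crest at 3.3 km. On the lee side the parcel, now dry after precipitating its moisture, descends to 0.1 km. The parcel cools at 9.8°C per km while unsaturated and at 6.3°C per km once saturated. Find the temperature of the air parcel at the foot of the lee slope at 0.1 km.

Dry to 2700 m: -9.8 × 2.2 km = -21.56°C, so T = -4.06°C.
Saturated to 3300 m: -6.3 × 0.6 km = -3.78°C, so T = -7.84°C.
Dry descent to 100 m: +9.8 × 3.2 km = +31.36°C, so T = 23.52°C.

23.52°C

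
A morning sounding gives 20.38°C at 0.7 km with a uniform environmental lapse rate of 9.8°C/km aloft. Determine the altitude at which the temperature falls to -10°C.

Height above start = (20.38 − (-10)) / 9.8 = 3.1 km
Altitude = 700 m + 3100 m = 3800 m

3.8 km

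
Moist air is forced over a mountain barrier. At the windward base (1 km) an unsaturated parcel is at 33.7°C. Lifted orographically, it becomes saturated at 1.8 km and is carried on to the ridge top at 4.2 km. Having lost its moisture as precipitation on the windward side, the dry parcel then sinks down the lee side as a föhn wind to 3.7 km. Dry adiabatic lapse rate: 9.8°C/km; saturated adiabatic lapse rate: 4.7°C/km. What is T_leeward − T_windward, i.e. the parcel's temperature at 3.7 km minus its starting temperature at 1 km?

-14.22°C

1000–1800 m, dry: Δz = 0.8 km ⇒ ΔT = -7.84°C; T = 25.86°C
1800–4200 m, saturated: Δz = 2.4 km ⇒ ΔT = -11.28°C; T = 14.58°C
4200–3700 m, dry descent: Δz = 0.5 km ⇒ ΔT = +4.9°C; T = 19.48°C
Net change vs windward start: 19.48 − 33.7 = -14.22°C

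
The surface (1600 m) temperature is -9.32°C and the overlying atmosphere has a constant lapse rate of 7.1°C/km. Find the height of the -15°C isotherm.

2400 m

Height above start = (-9.32 − (-15)) / 7.1 = 0.8 km
Altitude = 1600 m + 800 m = 2400 m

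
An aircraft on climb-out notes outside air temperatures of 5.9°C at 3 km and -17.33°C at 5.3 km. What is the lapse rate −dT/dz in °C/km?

10.1°C/km

Γ = −ΔT/Δz = (5.9 − (-17.33)) / (5300 − 3000) m
  = 23.23°C / 2.3 km = 10.1°C/km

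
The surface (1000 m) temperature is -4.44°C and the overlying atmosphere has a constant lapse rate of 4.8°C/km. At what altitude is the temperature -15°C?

3200 m

Height above start = (-4.44 − (-15)) / 4.8 = 2.2 km
Altitude = 1000 m + 2200 m = 3200 m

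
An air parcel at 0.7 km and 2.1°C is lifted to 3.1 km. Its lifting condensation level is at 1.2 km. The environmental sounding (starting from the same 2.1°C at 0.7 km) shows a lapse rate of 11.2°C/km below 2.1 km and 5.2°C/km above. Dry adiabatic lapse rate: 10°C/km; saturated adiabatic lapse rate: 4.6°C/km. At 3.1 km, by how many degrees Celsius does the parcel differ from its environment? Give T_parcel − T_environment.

Parcel:
  700–1200 m, dry: Δz = 0.5 km ⇒ ΔT = -5°C; T = -2.9°C
  1200–3100 m, saturated: Δz = 1.9 km ⇒ ΔT = -8.74°C; T = -11.64°C
Environment:
  700–2100 m, environment, lower layer: Δz = 1.4 km ⇒ ΔT = -15.68°C; T = -13.58°C
  2100–3100 m, environment, upper layer: Δz = 1 km ⇒ ΔT = -5.2°C; T = -18.78°C
T_parcel − T_env = -11.64 − (-18.78) = +7.14°C

+7.14°C (parcel warmer than environment)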